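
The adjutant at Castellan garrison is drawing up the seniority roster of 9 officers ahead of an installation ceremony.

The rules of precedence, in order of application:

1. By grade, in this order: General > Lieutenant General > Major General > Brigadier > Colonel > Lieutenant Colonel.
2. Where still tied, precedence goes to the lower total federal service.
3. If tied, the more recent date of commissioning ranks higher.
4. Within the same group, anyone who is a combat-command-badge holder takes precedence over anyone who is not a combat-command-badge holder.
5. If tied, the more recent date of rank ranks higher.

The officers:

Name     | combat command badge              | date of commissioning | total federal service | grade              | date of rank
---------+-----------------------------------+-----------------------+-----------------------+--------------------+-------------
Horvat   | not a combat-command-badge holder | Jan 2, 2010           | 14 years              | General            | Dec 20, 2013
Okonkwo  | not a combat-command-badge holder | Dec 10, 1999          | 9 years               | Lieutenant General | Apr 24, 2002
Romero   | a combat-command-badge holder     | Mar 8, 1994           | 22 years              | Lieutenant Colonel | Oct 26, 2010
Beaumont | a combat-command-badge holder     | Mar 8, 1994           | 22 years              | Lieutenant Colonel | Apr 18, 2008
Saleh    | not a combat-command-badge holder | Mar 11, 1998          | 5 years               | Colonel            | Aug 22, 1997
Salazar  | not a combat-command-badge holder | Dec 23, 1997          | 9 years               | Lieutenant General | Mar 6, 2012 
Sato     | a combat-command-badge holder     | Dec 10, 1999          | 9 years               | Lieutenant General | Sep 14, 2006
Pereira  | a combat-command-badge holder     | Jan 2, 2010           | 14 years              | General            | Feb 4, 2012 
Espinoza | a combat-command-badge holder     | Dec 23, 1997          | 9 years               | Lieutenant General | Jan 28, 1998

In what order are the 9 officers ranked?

Pereira, Horvat, Sato, Okonkwo, Espinoza, Salazar, Saleh, Romero, Beaumont

By grade: Pereira and Horvat (General); then Sato, Okonkwo, Espinoza and Salazar (Lieutenant General); then Saleh (Colonel); then Romero and Beaumont (Lieutenant Colonel).
Pereira and Horvat both have total federal service 14 years, so the next rule applies.
Pereira and Horvat both have date of commissioning Jan 2, 2010, so the next rule applies.
Among Pereira and Horvat, a combat-command-badge holder before not a combat-command-badge holder: Pereira (a combat-command-badge holder) before Horvat (not a combat-command-badge holder).
Sato, Okonkwo, Espinoza and Salazar all have total federal service 9 years, so the next rule applies.
Among Sato, Okonkwo, Espinoza and Salazar, by date of commissioning (later first): Sato and Okonkwo (Dec 10, 1999) before Espinoza and Salazar (Dec 23, 1997).
Among Sato and Okonkwo, a combat-command-badge holder before not a combat-command-badge holder: Sato (a combat-command-badge holder) before Okonkwo (not a combat-command-badge holder).
Among Espinoza and Salazar, a combat-command-badge holder before not a combat-command-badge holder: Espinoza (a combat-command-badge holder) before Salazar (not a combat-command-badge holder).
Romero and Beaumont both have total federal service 22 years, so the next rule applies.
Romero and Beaumont both have date of commissioning Mar 8, 1994, so the next rule applies.
Romero and Beaumont are each a combat-command-badge holder, so the next rule applies.
Among Romero and Beaumont, by date of rank (later first): Romero (Oct 26, 2010) before Beaumont (Apr 18, 2008).
Full order: Pereira, Horvat, Sato, Okonkwo, Espinoza, Salazar, Saleh, Romero, Beaumont.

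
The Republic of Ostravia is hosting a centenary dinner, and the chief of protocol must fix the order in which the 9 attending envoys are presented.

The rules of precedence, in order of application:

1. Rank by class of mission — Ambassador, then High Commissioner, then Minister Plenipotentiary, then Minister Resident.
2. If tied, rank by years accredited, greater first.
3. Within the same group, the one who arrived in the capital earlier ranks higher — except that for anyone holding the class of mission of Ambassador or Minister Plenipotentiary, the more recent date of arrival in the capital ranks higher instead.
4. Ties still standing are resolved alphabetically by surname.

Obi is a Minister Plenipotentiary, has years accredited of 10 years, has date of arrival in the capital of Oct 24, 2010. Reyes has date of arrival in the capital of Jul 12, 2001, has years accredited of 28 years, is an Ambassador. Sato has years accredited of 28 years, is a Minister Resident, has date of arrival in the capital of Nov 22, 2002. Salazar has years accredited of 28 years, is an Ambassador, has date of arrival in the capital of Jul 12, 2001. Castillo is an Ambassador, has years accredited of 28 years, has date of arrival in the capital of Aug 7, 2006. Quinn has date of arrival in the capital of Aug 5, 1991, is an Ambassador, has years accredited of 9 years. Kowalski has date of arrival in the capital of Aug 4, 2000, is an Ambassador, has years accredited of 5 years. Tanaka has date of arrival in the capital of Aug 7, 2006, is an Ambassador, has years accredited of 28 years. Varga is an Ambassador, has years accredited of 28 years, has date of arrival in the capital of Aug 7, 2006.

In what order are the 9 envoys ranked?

Castillo, Tanaka, Varga, Reyes, Salazar, Quinn, Kowalski, Obi, Sato

By class of mission: Castillo, Tanaka, Varga, Reyes, Salazar, Quinn and Kowalski (Ambassador); then Obi (Minister Plenipotentiary); then Sato (Minister Resident).
Among Castillo, Tanaka, Varga, Reyes, Salazar, Quinn and Kowalski, by years accredited (higher first): Castillo, Tanaka, Varga, Reyes and Salazar (28 years) before Quinn (9 years) before Kowalski (5 years).
Among Castillo, Tanaka, Varga, Reyes and Salazar, by date of arrival in the capital (later first) (reversed rule for this group): Castillo, Tanaka and Varga (Aug 7, 2006) before Reyes and Salazar (Jul 12, 2001).
Among Castillo, Tanaka and Varga, alphabetically by surname: Castillo before Tanaka before Varga.
Among Reyes and Salazar, alphabetically by surname: Reyes before Salazar.
Full order: Castillo, Tanaka, Varga, Reyes, Salazar, Quinn, Kowalski, Obi, Sato.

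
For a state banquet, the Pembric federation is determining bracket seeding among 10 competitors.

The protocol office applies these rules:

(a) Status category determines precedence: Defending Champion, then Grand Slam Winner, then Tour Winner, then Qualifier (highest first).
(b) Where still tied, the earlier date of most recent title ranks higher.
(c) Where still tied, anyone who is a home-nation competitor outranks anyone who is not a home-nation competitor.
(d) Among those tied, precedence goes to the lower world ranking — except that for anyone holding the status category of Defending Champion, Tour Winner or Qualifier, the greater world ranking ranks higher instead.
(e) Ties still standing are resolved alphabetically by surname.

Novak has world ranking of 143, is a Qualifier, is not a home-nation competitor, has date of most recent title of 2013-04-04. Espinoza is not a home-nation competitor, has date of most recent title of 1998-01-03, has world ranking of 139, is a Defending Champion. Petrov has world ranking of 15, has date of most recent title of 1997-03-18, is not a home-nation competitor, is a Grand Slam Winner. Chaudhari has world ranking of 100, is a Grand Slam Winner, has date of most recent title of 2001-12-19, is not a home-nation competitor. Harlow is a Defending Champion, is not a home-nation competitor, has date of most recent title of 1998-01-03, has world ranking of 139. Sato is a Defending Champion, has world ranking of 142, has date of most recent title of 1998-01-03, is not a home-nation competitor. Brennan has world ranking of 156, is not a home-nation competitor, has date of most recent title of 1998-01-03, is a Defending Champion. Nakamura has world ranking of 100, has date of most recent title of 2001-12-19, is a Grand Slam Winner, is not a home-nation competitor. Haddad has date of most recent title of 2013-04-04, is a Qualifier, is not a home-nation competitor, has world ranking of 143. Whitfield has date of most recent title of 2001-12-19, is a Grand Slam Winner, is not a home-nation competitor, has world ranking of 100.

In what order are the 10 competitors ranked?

By status category: Brennan, Sato, Espinoza and Harlow (Defending Champion); then Petrov, Chaudhari, Nakamura and Whitfield (Grand Slam Winner); then Haddad and Novak (Qualifier).
Brennan, Sato, Espinoza and Harlow all have date of most recent title 1998-01-03, so the next rule applies.
Brennan, Sato, Espinoza and Harlow are each not a home-nation competitor, so the next rule applies.
Among Brennan, Sato, Espinoza and Harlow, by world ranking (higher first) (reversed rule for this group): Brennan (156) before Sato (142) before Espinoza and Harlow (139).
Among Espinoza and Harlow, alphabetically by surname: Espinoza before Harlow.
Among Petrov, Chaudhari, Nakamura and Whitfield, by date of most recent title (earlier first): Petrov (1997-03-18) before Chaudhari, Nakamura and Whitfield (2001-12-19).
Chaudhari, Nakamura and Whitfield are each not a home-nation competitor, so the next rule applies.
Chaudhari, Nakamura and Whitfield all have world ranking 100, so the next rule applies.
Among Chaudhari, Nakamura and Whitfield, alphabetically by surname: Chaudhari before Nakamura before Whitfield.
Haddad and Novak both have date of most recent title 2013-04-04, so the next rule applies.
Haddad and Novak are each not a home-nation competitor, so the next rule applies.
Haddad and Novak both have world ranking 143, so the next rule applies.
Among Haddad and Novak, alphabetically by surname: Haddad before Novak.
Full order: Brennan, Sato, Espinoza, Harlow, Petrov, Chaudhari, Nakamura, Whitfield, Haddad, Novak.

Brennan, Sato, Espinoza, Harlow, Petrov, Chaudhari, Nakamura, Whitfield, Haddad, Novak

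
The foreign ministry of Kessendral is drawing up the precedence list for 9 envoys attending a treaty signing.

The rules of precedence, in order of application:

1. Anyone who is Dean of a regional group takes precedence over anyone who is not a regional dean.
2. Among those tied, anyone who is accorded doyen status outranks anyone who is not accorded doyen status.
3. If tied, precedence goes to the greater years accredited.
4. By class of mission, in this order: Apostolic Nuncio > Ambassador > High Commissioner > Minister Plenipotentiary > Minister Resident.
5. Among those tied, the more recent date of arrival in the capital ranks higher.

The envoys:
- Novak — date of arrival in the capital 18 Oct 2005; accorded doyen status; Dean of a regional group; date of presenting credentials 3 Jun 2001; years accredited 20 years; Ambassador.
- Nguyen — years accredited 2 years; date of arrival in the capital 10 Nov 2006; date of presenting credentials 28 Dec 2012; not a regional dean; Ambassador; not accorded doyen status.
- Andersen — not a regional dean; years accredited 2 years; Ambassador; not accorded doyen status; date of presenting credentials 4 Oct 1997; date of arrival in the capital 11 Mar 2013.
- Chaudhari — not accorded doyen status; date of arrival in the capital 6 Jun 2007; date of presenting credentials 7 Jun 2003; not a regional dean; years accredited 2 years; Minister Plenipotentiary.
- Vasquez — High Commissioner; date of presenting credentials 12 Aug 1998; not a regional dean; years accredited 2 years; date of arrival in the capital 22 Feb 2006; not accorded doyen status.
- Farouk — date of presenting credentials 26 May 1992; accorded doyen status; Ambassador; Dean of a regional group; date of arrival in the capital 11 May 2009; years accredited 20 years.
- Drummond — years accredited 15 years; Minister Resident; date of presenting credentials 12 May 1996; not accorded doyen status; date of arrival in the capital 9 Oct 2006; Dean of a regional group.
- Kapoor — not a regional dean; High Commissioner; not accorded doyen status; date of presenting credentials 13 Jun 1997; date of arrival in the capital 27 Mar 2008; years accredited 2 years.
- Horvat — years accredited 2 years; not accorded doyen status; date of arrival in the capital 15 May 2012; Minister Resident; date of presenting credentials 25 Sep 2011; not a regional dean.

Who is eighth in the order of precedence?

By the first rule: Farouk, Novak and Drummond (each Dean of a regional group); then Andersen, Nguyen, Kapoor, Vasquez, Chaudhari and Horvat (each not a regional dean).
Among Farouk, Novak and Drummond, accorded doyen status before not accorded doyen status: Farouk and Novak (accorded doyen status) before Drummond (not accorded doyen status).
Farouk and Novak both have years accredited 20 years, so the next rule applies.
Farouk and Novak are each Ambassador, so the next rule applies.
Among Farouk and Novak, by date of arrival in the capital (later first): Farouk (11 May 2009) before Novak (18 Oct 2005).
Andersen, Nguyen, Kapoor, Vasquez, Chaudhari and Horvat are each not accorded doyen status, so the next rule applies.
Andersen, Nguyen, Kapoor, Vasquez, Chaudhari and Horvat all have years accredited 2 years, so the next rule applies.
Among Andersen, Nguyen, Kapoor, Vasquez, Chaudhari and Horvat, by class of mission: Andersen and Nguyen (Ambassador) before Kapoor and Vasquez (High Commissioner) before Chaudhari (Minister Plenipotentiary) before Horvat (Minister Resident).
Among Andersen and Nguyen, by date of arrival in the capital (later first): Andersen (11 Mar 2013) before Nguyen (10 Nov 2006).
Among Kapoor and Vasquez, by date of arrival in the capital (later first): Kapoor (27 Mar 2008) before Vasquez (22 Feb 2006).
Order: Farouk, Novak, Drummond, Andersen, Nguyen, Kapoor, Vasquez, Chaudhari, Horvat.

Chaudhari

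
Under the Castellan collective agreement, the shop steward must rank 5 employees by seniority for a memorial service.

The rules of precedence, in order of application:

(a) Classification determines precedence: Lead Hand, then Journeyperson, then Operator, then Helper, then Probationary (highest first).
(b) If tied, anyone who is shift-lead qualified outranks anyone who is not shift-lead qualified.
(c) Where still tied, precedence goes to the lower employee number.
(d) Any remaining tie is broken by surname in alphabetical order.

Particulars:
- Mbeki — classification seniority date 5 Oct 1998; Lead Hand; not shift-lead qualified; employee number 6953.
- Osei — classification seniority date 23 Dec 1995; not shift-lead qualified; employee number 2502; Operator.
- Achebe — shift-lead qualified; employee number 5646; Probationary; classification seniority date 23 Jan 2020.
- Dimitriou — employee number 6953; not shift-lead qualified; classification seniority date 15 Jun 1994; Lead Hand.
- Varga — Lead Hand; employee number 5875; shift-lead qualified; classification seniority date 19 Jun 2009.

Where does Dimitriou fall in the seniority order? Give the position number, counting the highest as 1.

By classification: Varga, Dimitriou and Mbeki (Lead Hand); then Osei (Operator); then Achebe (Probationary).
Among Varga, Dimitriou and Mbeki, shift-lead qualified before not shift-lead qualified: Varga (shift-lead qualified) before Dimitriou and Mbeki (not shift-lead qualified).
Dimitriou and Mbeki both have employee number 6953, so the next rule applies.
Among Dimitriou and Mbeki, alphabetically by surname: Dimitriou before Mbeki.
Order: Varga, Dimitriou, Mbeki, Osei, Achebe. So position 2.

2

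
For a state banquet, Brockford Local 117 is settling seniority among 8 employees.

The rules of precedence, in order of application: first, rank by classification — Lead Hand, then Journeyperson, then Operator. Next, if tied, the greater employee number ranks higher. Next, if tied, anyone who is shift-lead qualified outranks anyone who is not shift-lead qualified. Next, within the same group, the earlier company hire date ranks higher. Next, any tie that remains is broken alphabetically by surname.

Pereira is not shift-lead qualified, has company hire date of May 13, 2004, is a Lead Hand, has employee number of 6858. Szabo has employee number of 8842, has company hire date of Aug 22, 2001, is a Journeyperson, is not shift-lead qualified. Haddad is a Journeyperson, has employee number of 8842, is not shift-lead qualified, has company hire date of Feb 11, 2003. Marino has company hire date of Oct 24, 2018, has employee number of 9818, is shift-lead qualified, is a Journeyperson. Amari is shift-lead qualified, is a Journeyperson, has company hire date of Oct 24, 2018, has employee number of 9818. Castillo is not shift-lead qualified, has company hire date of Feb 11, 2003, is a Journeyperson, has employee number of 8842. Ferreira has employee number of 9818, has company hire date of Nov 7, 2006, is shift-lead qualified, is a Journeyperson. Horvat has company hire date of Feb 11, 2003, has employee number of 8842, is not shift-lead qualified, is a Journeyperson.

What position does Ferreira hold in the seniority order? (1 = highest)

By classification: Pereira (Lead Hand); then Ferreira, Amari, Marino, Szabo, Castillo, Haddad and Horvat (Journeyperson).
Among Ferreira, Amari, Marino, Szabo, Castillo, Haddad and Horvat, by employee number (higher first): Ferreira, Amari and Marino (9818) before Szabo, Castillo, Haddad and Horvat (8842).
Ferreira, Amari and Marino are each shift-lead qualified, so the next rule applies.
Among Ferreira, Amari and Marino, by company hire date (earlier first): Ferreira (Nov 7, 2006) before Amari and Marino (Oct 24, 2018).
Among Amari and Marino, alphabetically by surname: Amari before Marino.
Szabo, Castillo, Haddad and Horvat are each not shift-lead qualified, so the next rule applies.
Among Szabo, Castillo, Haddad and Horvat, by company hire date (earlier first): Szabo (Aug 22, 2001) before Castillo, Haddad and Horvat (Feb 11, 2003).
Among Castillo, Haddad and Horvat, alphabetically by surname: Castillo before Haddad before Horvat.
Order: Pereira, Ferreira, Amari, Marino, Szabo, Castillo, Haddad, Horvat. So position 2.

2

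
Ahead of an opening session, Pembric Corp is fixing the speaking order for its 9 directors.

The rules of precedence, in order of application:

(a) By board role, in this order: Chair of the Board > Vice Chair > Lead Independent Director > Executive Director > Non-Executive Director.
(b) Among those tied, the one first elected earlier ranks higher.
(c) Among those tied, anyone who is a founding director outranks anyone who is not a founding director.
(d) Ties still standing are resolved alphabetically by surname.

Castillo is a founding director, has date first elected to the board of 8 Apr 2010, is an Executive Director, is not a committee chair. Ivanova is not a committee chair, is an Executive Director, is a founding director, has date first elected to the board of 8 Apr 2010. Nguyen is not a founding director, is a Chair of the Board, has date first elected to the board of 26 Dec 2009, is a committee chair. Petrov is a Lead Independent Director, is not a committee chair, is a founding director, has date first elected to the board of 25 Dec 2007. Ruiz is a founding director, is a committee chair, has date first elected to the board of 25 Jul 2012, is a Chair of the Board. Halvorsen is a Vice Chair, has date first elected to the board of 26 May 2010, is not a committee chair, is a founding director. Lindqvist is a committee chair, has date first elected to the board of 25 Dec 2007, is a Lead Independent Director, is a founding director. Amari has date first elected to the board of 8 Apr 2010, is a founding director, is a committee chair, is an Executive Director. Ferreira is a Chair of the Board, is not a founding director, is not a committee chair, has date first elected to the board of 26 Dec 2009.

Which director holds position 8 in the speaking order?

Castillo

By board role: Ferreira, Nguyen and Ruiz (Chair of the Board); then Halvorsen (Vice Chair); then Lindqvist and Petrov (Lead Independent Director); then Amari, Castillo and Ivanova (Executive Director).
Among Ferreira, Nguyen and Ruiz, by date first elected to the board (earlier first): Ferreira and Nguyen (26 Dec 2009) before Ruiz (25 Jul 2012).
Ferreira and Nguyen are each not a founding director, so the next rule applies.
Among Ferreira and Nguyen, alphabetically by surname: Ferreira before Nguyen.
Lindqvist and Petrov both have date first elected to the board 25 Dec 2007, so the next rule applies.
Lindqvist and Petrov are each a founding director, so the next rule applies.
Among Lindqvist and Petrov, alphabetically by surname: Lindqvist before Petrov.
Amari, Castillo and Ivanova all have date first elected to the board 8 Apr 2010, so the next rule applies.
Amari, Castillo and Ivanova are each a founding director, so the next rule applies.
Among Amari, Castillo and Ivanova, alphabetically by surname: Amari before Castillo before Ivanova.
Order: Ferreira, Nguyen, Ruiz, Halvorsen, Lindqvist, Petrov, Amari, Castillo, Ivanova.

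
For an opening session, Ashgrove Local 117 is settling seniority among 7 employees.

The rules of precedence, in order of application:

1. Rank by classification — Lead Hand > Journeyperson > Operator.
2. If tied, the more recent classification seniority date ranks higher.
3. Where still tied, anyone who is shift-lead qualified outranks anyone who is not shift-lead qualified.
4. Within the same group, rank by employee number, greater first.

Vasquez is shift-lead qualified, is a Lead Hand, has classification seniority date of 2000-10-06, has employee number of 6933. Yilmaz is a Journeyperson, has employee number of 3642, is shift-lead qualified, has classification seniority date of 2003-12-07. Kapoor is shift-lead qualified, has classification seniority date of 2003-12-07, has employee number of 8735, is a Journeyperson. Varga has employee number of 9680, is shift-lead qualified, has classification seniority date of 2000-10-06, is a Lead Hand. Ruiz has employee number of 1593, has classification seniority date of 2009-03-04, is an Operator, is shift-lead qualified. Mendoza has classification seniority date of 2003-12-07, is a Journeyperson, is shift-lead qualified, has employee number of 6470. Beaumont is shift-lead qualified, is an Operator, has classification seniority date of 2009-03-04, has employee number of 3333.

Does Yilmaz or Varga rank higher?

Varga

By classification: Varga and Vasquez (Lead Hand); then Kapoor, Mendoza and Yilmaz (Journeyperson); then Beaumont and Ruiz (Operator).
Varga and Vasquez both have classification seniority date 2000-10-06, so the next rule applies.
Varga and Vasquez are each shift-lead qualified, so the next rule applies.
Among Varga and Vasquez, by employee number (higher first): Varga (9680) before Vasquez (6933).
Kapoor, Mendoza and Yilmaz all have classification seniority date 2003-12-07, so the next rule applies.
Kapoor, Mendoza and Yilmaz are each shift-lead qualified, so the next rule applies.
Among Kapoor, Mendoza and Yilmaz, by employee number (higher first): Kapoor (8735) before Mendoza (6470) before Yilmaz (3642).
Beaumont and Ruiz both have classification seniority date 2009-03-04, so the next rule applies.
Beaumont and Ruiz are each shift-lead qualified, so the next rule applies.
Among Beaumont and Ruiz, by employee number (higher first): Beaumont (3333) before Ruiz (1593).
So Varga takes precedence.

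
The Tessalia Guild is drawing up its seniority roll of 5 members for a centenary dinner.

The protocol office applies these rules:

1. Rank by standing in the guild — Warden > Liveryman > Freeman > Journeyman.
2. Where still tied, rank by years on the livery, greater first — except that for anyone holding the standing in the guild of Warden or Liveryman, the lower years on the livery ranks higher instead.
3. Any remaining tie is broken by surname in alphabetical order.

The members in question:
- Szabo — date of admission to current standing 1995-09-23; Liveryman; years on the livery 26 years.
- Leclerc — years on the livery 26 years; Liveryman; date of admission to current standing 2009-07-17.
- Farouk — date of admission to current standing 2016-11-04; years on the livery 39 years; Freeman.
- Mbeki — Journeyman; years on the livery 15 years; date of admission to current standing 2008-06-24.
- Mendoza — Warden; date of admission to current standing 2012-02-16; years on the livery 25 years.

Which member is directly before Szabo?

By standing in the guild: Mendoza (Warden); then Leclerc and Szabo (Liveryman); then Farouk (Freeman); then Mbeki (Journeyman).
Leclerc and Szabo both have years on the livery 26 years, so the next rule applies.
Among Leclerc and Szabo, alphabetically by surname: Leclerc before Szabo.
Order: Mendoza, Leclerc, Szabo, Farouk, Mbeki.

Leclerc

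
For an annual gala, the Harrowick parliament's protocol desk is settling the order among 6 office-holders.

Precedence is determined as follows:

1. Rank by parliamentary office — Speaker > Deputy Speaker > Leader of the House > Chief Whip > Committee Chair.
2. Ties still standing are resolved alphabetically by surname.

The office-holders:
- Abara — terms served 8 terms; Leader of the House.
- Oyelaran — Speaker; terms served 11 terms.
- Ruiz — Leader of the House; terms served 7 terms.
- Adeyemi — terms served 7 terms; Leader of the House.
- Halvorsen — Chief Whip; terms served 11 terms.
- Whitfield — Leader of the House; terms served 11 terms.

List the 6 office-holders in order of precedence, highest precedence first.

By parliamentary office: Oyelaran (Speaker); then Abara, Adeyemi, Ruiz and Whitfield (Leader of the House); then Halvorsen (Chief Whip).
Among Abara, Adeyemi, Ruiz and Whitfield, alphabetically by surname: Abara before Adeyemi before Ruiz before Whitfield.
Full order: Oyelaran, Abara, Adeyemi, Ruiz, Whitfield, Halvorsen.

Oyelaran, Abara, Adeyemi, Ruiz, Whitfield, Halvorsen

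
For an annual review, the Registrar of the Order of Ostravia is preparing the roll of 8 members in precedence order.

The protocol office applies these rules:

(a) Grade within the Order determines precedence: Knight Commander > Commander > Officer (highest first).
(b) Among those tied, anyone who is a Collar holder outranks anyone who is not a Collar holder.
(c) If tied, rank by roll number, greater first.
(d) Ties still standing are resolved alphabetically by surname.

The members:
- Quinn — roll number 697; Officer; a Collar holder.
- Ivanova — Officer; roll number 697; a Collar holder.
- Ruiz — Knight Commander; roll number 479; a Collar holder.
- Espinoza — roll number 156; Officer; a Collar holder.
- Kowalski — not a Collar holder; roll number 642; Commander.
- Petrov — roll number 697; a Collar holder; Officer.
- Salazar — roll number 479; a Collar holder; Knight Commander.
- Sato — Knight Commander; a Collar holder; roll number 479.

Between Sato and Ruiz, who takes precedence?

By grade within the Order: Ruiz, Salazar and Sato (Knight Commander); then Kowalski (Commander); then Ivanova, Petrov, Quinn and Espinoza (Officer).
Ruiz, Salazar and Sato are each a Collar holder, so the next rule applies.
Ruiz, Salazar and Sato all have roll number 479, so the next rule applies.
Among Ruiz, Salazar and Sato, alphabetically by surname: Ruiz before Salazar before Sato.
Ivanova, Petrov, Quinn and Espinoza are each a Collar holder, so the next rule applies.
Among Ivanova, Petrov, Quinn and Espinoza, by roll number (higher first): Ivanova, Petrov and Quinn (697) before Espinoza (156).
Among Ivanova, Petrov and Quinn, alphabetically by surname: Ivanova before Petrov before Quinn.
So Ruiz takes precedence.

Ruiz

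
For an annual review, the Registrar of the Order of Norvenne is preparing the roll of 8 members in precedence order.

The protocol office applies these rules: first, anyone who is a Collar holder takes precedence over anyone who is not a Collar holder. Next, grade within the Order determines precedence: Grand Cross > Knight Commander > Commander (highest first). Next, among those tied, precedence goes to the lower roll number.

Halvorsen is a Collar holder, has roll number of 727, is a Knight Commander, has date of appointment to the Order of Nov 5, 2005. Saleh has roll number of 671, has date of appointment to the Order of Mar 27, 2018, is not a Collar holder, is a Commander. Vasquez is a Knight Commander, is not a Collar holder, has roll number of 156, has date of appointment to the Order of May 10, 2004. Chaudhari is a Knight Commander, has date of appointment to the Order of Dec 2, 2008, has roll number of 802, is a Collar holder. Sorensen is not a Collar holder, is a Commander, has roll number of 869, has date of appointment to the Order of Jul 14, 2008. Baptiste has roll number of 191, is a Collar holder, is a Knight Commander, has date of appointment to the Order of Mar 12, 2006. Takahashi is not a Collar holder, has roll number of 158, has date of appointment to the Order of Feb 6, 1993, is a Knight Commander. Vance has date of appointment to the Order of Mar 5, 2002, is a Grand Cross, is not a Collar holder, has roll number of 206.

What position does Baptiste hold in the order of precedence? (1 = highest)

1

By the first rule: Baptiste, Halvorsen and Chaudhari (each a Collar holder); then Vance, Vasquez, Takahashi, Saleh and Sorensen (each not a Collar holder).
Baptiste, Halvorsen and Chaudhari are each Knight Commander, so the next rule applies.
Among Baptiste, Halvorsen and Chaudhari, by roll number (lower first): Baptiste (191) before Halvorsen (727) before Chaudhari (802).
Among Vance, Vasquez, Takahashi, Saleh and Sorensen, by grade within the Order: Vance (Grand Cross) before Vasquez and Takahashi (Knight Commander) before Saleh and Sorensen (Commander).
Among Vasquez and Takahashi, by roll number (lower first): Vasquez (156) before Takahashi (158).
Among Saleh and Sorensen, by roll number (lower first): Saleh (671) before Sorensen (869).
Order: Baptiste, Halvorsen, Chaudhari, Vance, Vasquez, Takahashi, Saleh, Sorensen. So position 1.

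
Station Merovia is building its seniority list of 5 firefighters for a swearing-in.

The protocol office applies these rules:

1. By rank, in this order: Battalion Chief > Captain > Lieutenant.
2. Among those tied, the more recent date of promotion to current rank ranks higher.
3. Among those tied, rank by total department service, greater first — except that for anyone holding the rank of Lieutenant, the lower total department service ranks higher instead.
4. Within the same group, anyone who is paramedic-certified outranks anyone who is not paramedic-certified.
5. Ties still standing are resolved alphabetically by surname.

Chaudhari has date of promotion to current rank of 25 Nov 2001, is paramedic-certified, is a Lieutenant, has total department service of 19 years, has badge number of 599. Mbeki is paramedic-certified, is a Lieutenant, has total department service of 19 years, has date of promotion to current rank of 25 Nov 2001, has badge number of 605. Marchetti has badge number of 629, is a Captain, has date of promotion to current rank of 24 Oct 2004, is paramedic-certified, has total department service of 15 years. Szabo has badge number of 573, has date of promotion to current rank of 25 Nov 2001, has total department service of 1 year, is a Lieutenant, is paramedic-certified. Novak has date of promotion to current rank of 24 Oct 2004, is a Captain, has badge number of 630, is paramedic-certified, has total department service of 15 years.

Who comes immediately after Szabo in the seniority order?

Chaudhari

By rank: Marchetti and Novak (Captain); then Szabo, Chaudhari and Mbeki (Lieutenant).
Marchetti and Novak both have date of promotion to current rank 24 Oct 2004, so the next rule applies.
Marchetti and Novak both have total department service 15 years, so the next rule applies.
Marchetti and Novak are each paramedic-certified, so the next rule applies.
Among Marchetti and Novak, alphabetically by surname: Marchetti before Novak.
Szabo, Chaudhari and Mbeki all have date of promotion to current rank 25 Nov 2001, so the next rule applies.
Among Szabo, Chaudhari and Mbeki, by total department service (lower first) (reversed rule for this group): Szabo (1 year) before Chaudhari and Mbeki (19 years).
Chaudhari and Mbeki are each paramedic-certified, so the next rule applies.
Among Chaudhari and Mbeki, alphabetically by surname: Chaudhari before Mbeki.
Order: Marchetti, Novak, Szabo, Chaudhari, Mbeki.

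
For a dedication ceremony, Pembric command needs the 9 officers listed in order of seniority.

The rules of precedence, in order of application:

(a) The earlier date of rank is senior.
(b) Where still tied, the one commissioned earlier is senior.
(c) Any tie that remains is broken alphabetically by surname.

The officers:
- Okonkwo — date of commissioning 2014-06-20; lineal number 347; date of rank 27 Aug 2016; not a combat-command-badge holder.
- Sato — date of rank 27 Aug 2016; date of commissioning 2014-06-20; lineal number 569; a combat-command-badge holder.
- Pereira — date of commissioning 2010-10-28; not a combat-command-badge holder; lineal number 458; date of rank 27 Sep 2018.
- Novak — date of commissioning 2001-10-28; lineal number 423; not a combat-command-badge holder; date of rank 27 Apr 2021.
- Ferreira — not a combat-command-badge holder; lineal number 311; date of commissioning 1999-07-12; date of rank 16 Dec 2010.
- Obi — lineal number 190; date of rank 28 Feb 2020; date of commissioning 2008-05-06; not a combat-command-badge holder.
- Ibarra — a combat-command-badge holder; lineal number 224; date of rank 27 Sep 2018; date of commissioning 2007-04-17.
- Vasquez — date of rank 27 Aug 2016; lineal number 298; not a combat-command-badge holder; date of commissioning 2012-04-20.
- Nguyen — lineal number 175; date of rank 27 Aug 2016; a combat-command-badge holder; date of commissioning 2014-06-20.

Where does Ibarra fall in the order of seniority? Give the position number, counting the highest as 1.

By date of rank (earlier first): Ferreira (16 Dec 2010); then Vasquez, Nguyen, Okonkwo and Sato (each 27 Aug 2016); then Ibarra and Pereira (both 27 Sep 2018); then Obi (28 Feb 2020); then Novak (27 Apr 2021).
Among Vasquez, Nguyen, Okonkwo and Sato, by date of commissioning (earlier first): Vasquez (2012-04-20) before Nguyen, Okonkwo and Sato (2014-06-20).
Among Nguyen, Okonkwo and Sato, alphabetically by surname: Nguyen before Okonkwo before Sato.
Among Ibarra and Pereira, by date of commissioning (earlier first): Ibarra (2007-04-17) before Pereira (2010-10-28).
Order: Ferreira, Vasquez, Nguyen, Okonkwo, Sato, Ibarra, Pereira, Obi, Novak. So position 6.

6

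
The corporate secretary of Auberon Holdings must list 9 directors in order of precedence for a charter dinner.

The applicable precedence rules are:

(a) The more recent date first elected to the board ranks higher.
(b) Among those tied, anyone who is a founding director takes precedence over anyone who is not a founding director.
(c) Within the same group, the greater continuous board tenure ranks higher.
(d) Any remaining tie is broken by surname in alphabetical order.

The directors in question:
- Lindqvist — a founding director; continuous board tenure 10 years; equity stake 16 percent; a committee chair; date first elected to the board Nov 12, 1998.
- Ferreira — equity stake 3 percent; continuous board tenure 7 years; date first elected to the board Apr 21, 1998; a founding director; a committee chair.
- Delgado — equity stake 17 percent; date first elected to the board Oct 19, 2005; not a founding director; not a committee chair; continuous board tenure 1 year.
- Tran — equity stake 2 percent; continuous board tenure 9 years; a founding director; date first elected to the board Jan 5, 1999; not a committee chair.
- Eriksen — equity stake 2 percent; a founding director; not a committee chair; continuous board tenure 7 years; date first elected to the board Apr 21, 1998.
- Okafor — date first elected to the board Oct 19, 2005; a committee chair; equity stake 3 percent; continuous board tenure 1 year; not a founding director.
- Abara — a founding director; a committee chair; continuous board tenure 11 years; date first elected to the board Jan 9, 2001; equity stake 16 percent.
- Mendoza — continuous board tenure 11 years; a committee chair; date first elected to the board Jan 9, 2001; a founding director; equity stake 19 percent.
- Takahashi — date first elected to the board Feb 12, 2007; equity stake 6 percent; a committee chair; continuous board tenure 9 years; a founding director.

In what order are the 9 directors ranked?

Takahashi, Delgado, Okafor, Abara, Mendoza, Tran, Lindqvist, Eriksen, Ferreira

By date first elected to the board (later first): Takahashi (Feb 12, 2007); then Delgado and Okafor (both Oct 19, 2005); then Abara and Mendoza (both Jan 9, 2001); then Tran (Jan 5, 1999); then Lindqvist (Nov 12, 1998); then Eriksen and Ferreira (both Apr 21, 1998).
Delgado and Okafor are each not a founding director, so the next rule applies.
Delgado and Okafor both have continuous board tenure 1 year, so the next rule applies.
Among Delgado and Okafor, alphabetically by surname: Delgado before Okafor.
Abara and Mendoza are each a founding director, so the next rule applies.
Abara and Mendoza both have continuous board tenure 11 years, so the next rule applies.
Among Abara and Mendoza, alphabetically by surname: Abara before Mendoza.
Eriksen and Ferreira are each a founding director, so the next rule applies.
Eriksen and Ferreira both have continuous board tenure 7 years, so the next rule applies.
Among Eriksen and Ferreira, alphabetically by surname: Eriksen before Ferreira.
Full order: Takahashi, Delgado, Okafor, Abara, Mendoza, Tran, Lindqvist, Eriksen, Ferreira.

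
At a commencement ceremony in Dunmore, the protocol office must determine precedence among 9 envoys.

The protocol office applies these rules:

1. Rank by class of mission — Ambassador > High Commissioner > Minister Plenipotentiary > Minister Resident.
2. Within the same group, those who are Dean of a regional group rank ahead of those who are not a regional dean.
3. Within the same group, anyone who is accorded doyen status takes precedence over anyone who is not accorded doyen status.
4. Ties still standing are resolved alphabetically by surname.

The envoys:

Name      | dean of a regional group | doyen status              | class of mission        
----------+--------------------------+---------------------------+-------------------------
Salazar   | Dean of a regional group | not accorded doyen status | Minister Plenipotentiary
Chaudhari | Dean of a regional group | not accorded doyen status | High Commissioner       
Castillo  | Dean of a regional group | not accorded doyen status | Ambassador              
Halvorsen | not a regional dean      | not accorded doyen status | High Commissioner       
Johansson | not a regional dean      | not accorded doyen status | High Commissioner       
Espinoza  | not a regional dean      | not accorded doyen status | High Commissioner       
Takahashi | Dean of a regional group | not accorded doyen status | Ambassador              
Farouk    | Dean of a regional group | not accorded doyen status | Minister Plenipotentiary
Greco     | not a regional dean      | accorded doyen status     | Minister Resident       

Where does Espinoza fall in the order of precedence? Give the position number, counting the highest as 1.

By class of mission: Castillo and Takahashi (Ambassador); then Chaudhari, Espinoza, Halvorsen and Johansson (High Commissioner); then Farouk and Salazar (Minister Plenipotentiary); then Greco (Minister Resident).
Castillo and Takahashi are each Dean of a regional group, so the next rule applies.
Castillo and Takahashi are each not accorded doyen status, so the next rule applies.
Among Castillo and Takahashi, alphabetically by surname: Castillo before Takahashi.
Among Chaudhari, Espinoza, Halvorsen and Johansson, Dean of a regional group before not a regional dean: Chaudhari (Dean of a regional group) before Espinoza, Halvorsen and Johansson (not a regional dean).
Espinoza, Halvorsen and Johansson are each not accorded doyen status, so the next rule applies.
Among Espinoza, Halvorsen and Johansson, alphabetically by surname: Espinoza before Halvorsen before Johansson.
Farouk and Salazar are each Dean of a regional group, so the next rule applies.
Farouk and Salazar are each not accorded doyen status, so the next rule applies.
Among Farouk and Salazar, alphabetically by surname: Farouk before Salazar.
Order: Castillo, Takahashi, Chaudhari, Espinoza, Halvorsen, Johansson, Farouk, Salazar, Greco. So position 4.

4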